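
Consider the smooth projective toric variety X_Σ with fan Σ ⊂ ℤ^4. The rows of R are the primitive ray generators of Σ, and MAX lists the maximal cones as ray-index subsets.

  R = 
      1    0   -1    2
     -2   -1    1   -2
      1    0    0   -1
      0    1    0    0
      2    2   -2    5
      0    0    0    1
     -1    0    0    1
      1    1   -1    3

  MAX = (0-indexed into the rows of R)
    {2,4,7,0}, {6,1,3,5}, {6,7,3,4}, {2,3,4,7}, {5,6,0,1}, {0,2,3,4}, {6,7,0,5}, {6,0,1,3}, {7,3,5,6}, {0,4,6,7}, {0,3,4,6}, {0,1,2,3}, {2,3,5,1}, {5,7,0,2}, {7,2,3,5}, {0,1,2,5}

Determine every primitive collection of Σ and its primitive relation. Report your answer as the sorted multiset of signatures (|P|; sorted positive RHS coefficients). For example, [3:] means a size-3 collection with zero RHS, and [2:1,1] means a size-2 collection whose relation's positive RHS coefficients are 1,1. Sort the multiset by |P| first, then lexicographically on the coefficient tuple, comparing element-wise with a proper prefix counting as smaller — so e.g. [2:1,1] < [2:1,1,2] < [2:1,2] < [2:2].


The 6 primitive collections of Σ (r=8, n=4):

  P = {2,6}:  v_{2} + v_{6} = 0  →  sig = [2:]
  P = {1,7}:  v_{1} + v_{7} = v_{6}  →  sig = [2:1]
  P = {1,4}:  v_{1} + v_{4} = v_{0} + v_{3} + v_{6}  →  sig = [2:1,1,1]
  P = {4,5}:  v_{4} + v_{5} = 2·v_{7}  →  sig = [2:2]
  P = {0,3,5}:  v_{0} + v_{3} + v_{5} = v_{7}  →  sig = [3:1]
  P = {0,3,7}:  v_{0} + v_{3} + v_{7} = v_{4}  →  sig = [3:1]

Signatures (|P|; sorted positive RHS coefficients), sorted:
    |P|=2: 4 collections, coeffs (), (1), (1,1,1), (2)
    |P|=3: 2 collections, coeffs (1), (1)


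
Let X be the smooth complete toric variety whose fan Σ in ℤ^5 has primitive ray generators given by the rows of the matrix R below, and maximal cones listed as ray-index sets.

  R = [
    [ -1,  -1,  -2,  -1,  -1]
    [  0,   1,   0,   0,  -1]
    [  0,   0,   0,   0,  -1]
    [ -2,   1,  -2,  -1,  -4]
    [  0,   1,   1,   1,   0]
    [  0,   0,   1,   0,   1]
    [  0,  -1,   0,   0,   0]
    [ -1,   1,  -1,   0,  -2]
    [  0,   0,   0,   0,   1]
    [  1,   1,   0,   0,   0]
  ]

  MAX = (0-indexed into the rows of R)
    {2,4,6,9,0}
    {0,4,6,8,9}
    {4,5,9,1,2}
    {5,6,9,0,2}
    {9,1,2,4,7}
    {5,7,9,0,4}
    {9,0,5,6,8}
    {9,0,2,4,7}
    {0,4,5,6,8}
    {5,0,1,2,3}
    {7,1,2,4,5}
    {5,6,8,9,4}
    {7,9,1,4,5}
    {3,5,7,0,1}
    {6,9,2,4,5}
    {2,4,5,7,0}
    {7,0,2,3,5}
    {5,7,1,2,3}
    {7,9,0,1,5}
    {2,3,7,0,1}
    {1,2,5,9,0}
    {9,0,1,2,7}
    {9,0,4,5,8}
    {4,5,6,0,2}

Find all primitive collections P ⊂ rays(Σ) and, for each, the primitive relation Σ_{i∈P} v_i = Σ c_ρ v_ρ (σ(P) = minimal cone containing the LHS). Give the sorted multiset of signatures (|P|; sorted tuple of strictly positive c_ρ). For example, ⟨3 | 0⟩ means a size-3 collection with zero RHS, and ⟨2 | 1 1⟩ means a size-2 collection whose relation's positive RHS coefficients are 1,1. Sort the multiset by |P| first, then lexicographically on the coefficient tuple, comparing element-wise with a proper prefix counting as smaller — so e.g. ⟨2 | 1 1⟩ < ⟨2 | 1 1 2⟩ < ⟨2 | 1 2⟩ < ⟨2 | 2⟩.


14 minimal non-faces of Δ(Σ) (on 10 rays):

  • {2,8}:  v_{2} + v_{8} = 0  so sig = ⟨2 | 0⟩
  • {1,6}:  v_{1} + v_{6} = v_{2}  so sig = ⟨2 | 1⟩
  • {6,7}:  v_{6} + v_{7} = v_{0} + v_{2} + v_{4}  so sig = ⟨2 | 1 1 1⟩
  • {1,8}:  v_{1} + v_{8} = v_{0} + v_{4} + v_{5} + v_{9}  so sig = ⟨2 | 1 1 1 1⟩
  • {3,8}:  v_{3} + v_{8} = v_{0} + v_{1} + v_{5} + v_{7}  so sig = ⟨2 | 1 1 1 1⟩
  • {3,6}:  v_{3} + v_{6} = v_{0} + 2·v_{2} + v_{5} + v_{7}  so sig = ⟨2 | 1 1 1 2⟩
  • {3,4}:  v_{3} + v_{4} = v_{2} + v_{5} + 2·v_{7}  so sig = ⟨2 | 1 1 2⟩
  • {7,8}:  v_{7} + v_{8} = 2·v_{0} + 2·v_{4} + v_{5} + v_{9}  so sig = ⟨2 | 1 1 2 2⟩
  • {3,9}:  v_{3} + v_{9} = v_{0} + 3·v_{1}  so sig = ⟨2 | 1 3⟩
  • {0,1,4}:  v_{0} + v_{1} + v_{4} = v_{7}  so sig = ⟨3 | 1⟩
  • {2,5,7,9}:  v_{2} + v_{5} + v_{7} + v_{9} = 2·v_{1}  so sig = ⟨4 | 2⟩
  • {0,4,5,6,9}:  v_{0} + v_{4} + v_{5} + v_{6} + v_{9} = 0  so sig = ⟨5 | 0⟩
  • {0,1,2,5,7}:  v_{0} + v_{1} + v_{2} + v_{5} + v_{7} = v_{3}  so sig = ⟨5 | 1⟩
  • {0,2,4,5,9}:  v_{0} + v_{2} + v_{4} + v_{5} + v_{9} = v_{1}  so sig = ⟨5 | 1⟩

Sorted signature multiset PRS(X):
    |P|=2: 9 collections, coeffs (), (1), (1,1,1), (1,1,1,1), (1,1,1,1), (1,1,1,2), (1,1,2), (1,1,2,2), (1,3)
    |P|=3: 1 collection, coeffs (1)
    |P|=4: 1 collection, coeffs (2)
    |P|=5: 3 collections, coeffs (), (1), (1)


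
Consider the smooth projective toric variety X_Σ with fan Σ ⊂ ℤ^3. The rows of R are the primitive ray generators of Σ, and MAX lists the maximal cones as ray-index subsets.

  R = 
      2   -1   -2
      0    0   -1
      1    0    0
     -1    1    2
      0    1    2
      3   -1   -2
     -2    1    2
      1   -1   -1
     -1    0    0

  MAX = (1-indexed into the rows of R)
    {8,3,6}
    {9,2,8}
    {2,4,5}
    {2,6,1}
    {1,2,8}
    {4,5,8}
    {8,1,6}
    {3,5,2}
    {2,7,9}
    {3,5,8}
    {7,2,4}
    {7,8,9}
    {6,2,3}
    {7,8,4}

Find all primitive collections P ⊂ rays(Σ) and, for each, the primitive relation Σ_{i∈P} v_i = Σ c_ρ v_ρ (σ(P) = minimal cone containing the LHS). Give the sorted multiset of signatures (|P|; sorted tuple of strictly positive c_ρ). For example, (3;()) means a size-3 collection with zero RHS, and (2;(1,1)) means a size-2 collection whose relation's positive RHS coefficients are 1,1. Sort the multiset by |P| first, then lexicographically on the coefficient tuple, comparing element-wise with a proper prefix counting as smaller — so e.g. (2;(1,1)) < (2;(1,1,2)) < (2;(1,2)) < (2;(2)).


Δ(Σ) — 9 vertices, 20 min non-faces:

  P = {1,7}:  v_{1} + v_{7} = 0  so sig = (2;())
  P = {3,9}:  v_{3} + v_{9} = 0  so sig = (2;())
  P = {1,3}:  v_{1} + v_{3} = v_{6}  so sig = (2;(1))
  P = {1,4}:  v_{1} + v_{4} = v_{3}  so sig = (2;(1))
  P = {3,4}:  v_{3} + v_{4} = v_{5}  so sig = (2;(1))
  P = {3,7}:  v_{3} + v_{7} = v_{4}  so sig = (2;(1))
  P = {4,9}:  v_{4} + v_{9} = v_{7}  so sig = (2;(1))
  P = {5,9}:  v_{5} + v_{9} = v_{4}  so sig = (2;(1))
  P = {6,7}:  v_{6} + v_{7} = v_{3}  so sig = (2;(1))
  P = {6,9}:  v_{6} + v_{9} = v_{1}  so sig = (2;(1))
  P = {1,9}:  v_{1} + v_{9} = v_{2} + v_{8}  so sig = (2;(1,1))
  P = {1,5}:  v_{1} + v_{5} = 2·v_{3}  so sig = (2;(2))
  P = {4,6}:  v_{4} + v_{6} = 2·v_{3}  so sig = (2;(2))
  P = {5,7}:  v_{5} + v_{7} = 2·v_{4}  so sig = (2;(2))
  P = {5,6}:  v_{5} + v_{6} = 3·v_{3}  so sig = (2;(3))
  P = {2,4,8}:  v_{2} + v_{4} + v_{8} = 0  so sig = (3;())
  P = {2,3,8}:  v_{2} + v_{3} + v_{8} = v_{1}  so sig = (3;(1))
  P = {2,5,8}:  v_{2} + v_{5} + v_{8} = v_{3}  so sig = (3;(1))
  P = {2,7,8}:  v_{2} + v_{7} + v_{8} = v_{9}  so sig = (3;(1))
  P = {2,6,8}:  v_{2} + v_{6} + v_{8} = 2·v_{1}  so sig = (3;(2))

Sorted signature multiset PRS(X):
[(2;()), (2;()), (2;(1)), (2;(1)), (2;(1)), (2;(1)), (2;(1)), (2;(1)), (2;(1)), (2;(1)), (2;(1,1)), (2;(2)), (2;(2)), (2;(2)), (2;(3)), (3;()), (3;(1)), (3;(1)), (3;(1)), (3;(2))]


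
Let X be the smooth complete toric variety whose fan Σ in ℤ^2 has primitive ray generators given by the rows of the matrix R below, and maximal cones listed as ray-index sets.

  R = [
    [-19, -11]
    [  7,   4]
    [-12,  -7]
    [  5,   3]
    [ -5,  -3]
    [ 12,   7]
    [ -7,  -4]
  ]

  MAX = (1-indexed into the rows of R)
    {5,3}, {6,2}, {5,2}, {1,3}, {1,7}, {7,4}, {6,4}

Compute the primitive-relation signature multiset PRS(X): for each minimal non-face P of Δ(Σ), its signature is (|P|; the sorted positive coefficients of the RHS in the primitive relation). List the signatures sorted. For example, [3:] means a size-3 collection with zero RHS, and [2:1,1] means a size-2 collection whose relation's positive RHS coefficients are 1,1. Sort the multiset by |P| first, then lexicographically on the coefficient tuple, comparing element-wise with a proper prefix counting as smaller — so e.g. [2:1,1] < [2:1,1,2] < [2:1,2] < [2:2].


Σ has 14 primitive collections:

  {2,7}:  v_{2} + v_{7} = 0 — sig = [2:]
  {3,6}:  v_{3} + v_{6} = 0 — sig = [2:]
  {4,5}:  v_{4} + v_{5} = 0 — sig = [2:]
  {1,2}:  v_{1} + v_{2} = v_{3} — sig = [2:1]
  {1,6}:  v_{1} + v_{6} = v_{7} — sig = [2:1]
  {2,3}:  v_{2} + v_{3} = v_{5} — sig = [2:1]
  {2,4}:  v_{2} + v_{4} = v_{6} — sig = [2:1]
  {3,4}:  v_{3} + v_{4} = v_{7} — sig = [2:1]
  {3,7}:  v_{3} + v_{7} = v_{1} — sig = [2:1]
  {5,6}:  v_{5} + v_{6} = v_{2} — sig = [2:1]
  {5,7}:  v_{5} + v_{7} = v_{3} — sig = [2:1]
  {6,7}:  v_{6} + v_{7} = v_{4} — sig = [2:1]
  {1,4}:  v_{1} + v_{4} = 2·v_{7} — sig = [2:2]
  {1,5}:  v_{1} + v_{5} = 2·v_{3} — sig = [2:2]

Sorted signature multiset PRS(X):
{ [2:] ×3,  [2:1] ×9,  [2:2] ×2 }


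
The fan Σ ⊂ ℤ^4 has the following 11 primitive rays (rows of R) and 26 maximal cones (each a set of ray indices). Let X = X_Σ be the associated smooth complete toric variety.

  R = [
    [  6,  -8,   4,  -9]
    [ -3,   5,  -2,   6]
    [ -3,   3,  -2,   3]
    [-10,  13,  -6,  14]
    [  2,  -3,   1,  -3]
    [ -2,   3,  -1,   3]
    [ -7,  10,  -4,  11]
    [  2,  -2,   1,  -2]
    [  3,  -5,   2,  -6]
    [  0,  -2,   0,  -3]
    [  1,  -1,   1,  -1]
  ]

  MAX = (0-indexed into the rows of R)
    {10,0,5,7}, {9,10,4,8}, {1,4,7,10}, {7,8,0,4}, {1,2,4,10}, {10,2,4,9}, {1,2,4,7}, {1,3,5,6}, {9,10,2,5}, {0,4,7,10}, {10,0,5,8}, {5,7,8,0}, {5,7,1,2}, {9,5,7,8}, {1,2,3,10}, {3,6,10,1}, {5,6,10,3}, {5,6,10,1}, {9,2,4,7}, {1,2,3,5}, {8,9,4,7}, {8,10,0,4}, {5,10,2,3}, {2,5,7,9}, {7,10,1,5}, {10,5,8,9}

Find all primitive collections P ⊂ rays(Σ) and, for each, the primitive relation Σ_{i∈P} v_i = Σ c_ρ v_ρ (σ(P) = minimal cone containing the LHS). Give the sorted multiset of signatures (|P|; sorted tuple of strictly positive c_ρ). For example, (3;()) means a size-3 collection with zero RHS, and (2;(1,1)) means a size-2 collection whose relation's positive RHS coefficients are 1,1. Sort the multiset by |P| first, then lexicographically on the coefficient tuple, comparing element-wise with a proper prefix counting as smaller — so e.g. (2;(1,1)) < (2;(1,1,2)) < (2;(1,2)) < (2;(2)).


23 minimal non-faces of Δ(Σ) (on 11 rays):

  {1,8}:  v_{1} + v_{8} = 0  ⇒ sig = (2;())
  {4,5}:  v_{4} + v_{5} = 0  ⇒ sig = (2;())
  {0,2}:  v_{0} + v_{2} = v_{8}  ⇒ sig = (2;(1))
  {1,9}:  v_{1} + v_{9} = v_{2}  ⇒ sig = (2;(1))
  {2,6}:  v_{2} + v_{6} = v_{3}  ⇒ sig = (2;(1))
  {2,8}:  v_{2} + v_{8} = v_{9}  ⇒ sig = (2;(1))
  {0,1}:  v_{0} + v_{1} = v_{7} + v_{10}  ⇒ sig = (2;(1,1))
  {0,6}:  v_{0} + v_{6} = v_{5} + v_{10}  ⇒ sig = (2;(1,1))
  {6,7}:  v_{6} + v_{7} = v_{1} + v_{5}  ⇒ sig = (2;(1,1))
  {0,3}:  v_{0} + v_{3} = v_{2} + v_{5} + v_{10}  ⇒ sig = (2;(1,1,1))
  {3,7}:  v_{3} + v_{7} = v_{1} + v_{2} + v_{5}  ⇒ sig = (2;(1,1,1))
  {4,6}:  v_{4} + v_{6} = v_{1} + v_{2} + v_{10}  ⇒ sig = (2;(1,1,1))
  {6,8}:  v_{6} + v_{8} = v_{2} + v_{5} + v_{10}  ⇒ sig = (2;(1,1,1))
  {3,4}:  v_{3} + v_{4} = v_{1} + 2·v_{2} + v_{10}  ⇒ sig = (2;(1,1,2))
  {3,8}:  v_{3} + v_{8} = 2·v_{2} + v_{5} + v_{10}  ⇒ sig = (2;(1,1,2))
  {6,9}:  v_{6} + v_{9} = 2·v_{2} + v_{5} + v_{10}  ⇒ sig = (2;(1,1,2))
  {3,9}:  v_{3} + v_{9} = 3·v_{2} + v_{5} + v_{10}  ⇒ sig = (2;(1,1,3))
  {0,9}:  v_{0} + v_{9} = 2·v_{8}  ⇒ sig = (2;(2))
  {2,7,10}:  v_{2} + v_{7} + v_{10} = 0  ⇒ sig = (3;())
  {7,8,10}:  v_{7} + v_{8} + v_{10} = v_{0}  ⇒ sig = (3;(1))
  {7,9,10}:  v_{7} + v_{9} + v_{10} = v_{8}  ⇒ sig = (3;(1))
  {1,2,5,10}:  v_{1} + v_{2} + v_{5} + v_{10} = v_{6}  ⇒ sig = (4;(1))
  {1,3,5,10}:  v_{1} + v_{3} + v_{5} + v_{10} = 2·v_{6}  ⇒ sig = (4;(2))

Sorted signature multiset PRS(X):
{ (2;()) ×2,  (2;(1)) ×4,  (2;(1,1)) ×3,  (2;(1,1,1)) ×4,  (2;(1,1,2)) ×3,  (2;(1,1,3)),  (2;(2)),  (3;()),  (3;(1)) ×2,  (4;(1)),  (4;(2)) }


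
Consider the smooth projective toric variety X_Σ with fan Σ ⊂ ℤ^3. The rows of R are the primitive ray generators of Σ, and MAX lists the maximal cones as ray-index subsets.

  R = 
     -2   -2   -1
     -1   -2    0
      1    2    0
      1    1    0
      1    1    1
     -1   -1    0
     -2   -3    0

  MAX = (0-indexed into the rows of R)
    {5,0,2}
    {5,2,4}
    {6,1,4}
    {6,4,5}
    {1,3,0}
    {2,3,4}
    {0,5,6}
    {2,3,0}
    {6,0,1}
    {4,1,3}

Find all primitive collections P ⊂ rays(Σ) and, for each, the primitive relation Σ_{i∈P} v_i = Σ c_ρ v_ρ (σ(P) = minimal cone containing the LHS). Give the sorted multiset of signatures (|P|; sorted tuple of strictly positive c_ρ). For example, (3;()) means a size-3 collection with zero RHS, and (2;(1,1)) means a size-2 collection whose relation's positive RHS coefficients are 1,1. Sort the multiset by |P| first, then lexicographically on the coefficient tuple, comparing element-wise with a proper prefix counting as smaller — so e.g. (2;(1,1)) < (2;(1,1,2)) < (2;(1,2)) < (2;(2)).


Primitive collections (6):

  {1,2}:  v_{1} + v_{2} = 0 ; sig = (2;())
  {3,5}:  v_{3} + v_{5} = 0 ; sig = (2;())
  {0,4}:  v_{0} + v_{4} = v_{5} ; sig = (2;(1))
  {1,5}:  v_{1} + v_{5} = v_{6} ; sig = (2;(1))
  {2,6}:  v_{2} + v_{6} = v_{5} ; sig = (2;(1))
  {3,6}:  v_{3} + v_{6} = v_{1} ; sig = (2;(1))

Hence PRS(X_Σ) =
{ (2;()) ×2,  (2;(1)) ×4 }


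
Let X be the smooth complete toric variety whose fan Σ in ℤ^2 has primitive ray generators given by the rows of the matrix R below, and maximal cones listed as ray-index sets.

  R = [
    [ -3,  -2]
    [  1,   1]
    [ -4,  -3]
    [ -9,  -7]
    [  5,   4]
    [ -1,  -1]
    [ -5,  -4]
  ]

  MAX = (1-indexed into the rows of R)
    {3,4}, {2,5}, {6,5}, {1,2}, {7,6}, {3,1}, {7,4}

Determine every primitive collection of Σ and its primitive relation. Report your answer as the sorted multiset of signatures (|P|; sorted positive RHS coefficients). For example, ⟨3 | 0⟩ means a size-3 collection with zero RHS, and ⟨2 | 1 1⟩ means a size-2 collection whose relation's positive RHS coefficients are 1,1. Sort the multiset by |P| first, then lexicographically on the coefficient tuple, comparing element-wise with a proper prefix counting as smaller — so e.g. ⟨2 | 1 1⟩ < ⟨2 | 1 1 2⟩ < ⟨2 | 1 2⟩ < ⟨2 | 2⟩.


14 collections generate NE(X_Σ); each relation:

  {2,6}:  v_{2} + v_{6} = 0  so sig = ⟨2 | 0⟩
  {5,7}:  v_{5} + v_{7} = 0  so sig = ⟨2 | 0⟩
  {1,6}:  v_{1} + v_{6} = v_{3}  so sig = ⟨2 | 1⟩
  {2,3}:  v_{2} + v_{3} = v_{1}  so sig = ⟨2 | 1⟩
  {2,7}:  v_{2} + v_{7} = v_{3}  so sig = ⟨2 | 1⟩
  {3,5}:  v_{3} + v_{5} = v_{2}  so sig = ⟨2 | 1⟩
  {3,6}:  v_{3} + v_{6} = v_{7}  so sig = ⟨2 | 1⟩
  {3,7}:  v_{3} + v_{7} = v_{4}  so sig = ⟨2 | 1⟩
  {4,5}:  v_{4} + v_{5} = v_{3}  so sig = ⟨2 | 1⟩
  {1,5}:  v_{1} + v_{5} = 2·v_{2}  so sig = ⟨2 | 2⟩
  {1,7}:  v_{1} + v_{7} = 2·v_{3}  so sig = ⟨2 | 2⟩
  {2,4}:  v_{2} + v_{4} = 2·v_{3}  so sig = ⟨2 | 2⟩
  {4,6}:  v_{4} + v_{6} = 2·v_{7}  so sig = ⟨2 | 2⟩
  {1,4}:  v_{1} + v_{4} = 3·v_{3}  so sig = ⟨2 | 3⟩

Sorted signature multiset PRS(X):
[⟨2 | 0⟩, ⟨2 | 0⟩, ⟨2 | 1⟩, ⟨2 | 1⟩, ⟨2 | 1⟩, ⟨2 | 1⟩, ⟨2 | 1⟩, ⟨2 | 1⟩, ⟨2 | 1⟩, ⟨2 | 2⟩, ⟨2 | 2⟩, ⟨2 | 2⟩, ⟨2 | 2⟩, ⟨2 | 3⟩]


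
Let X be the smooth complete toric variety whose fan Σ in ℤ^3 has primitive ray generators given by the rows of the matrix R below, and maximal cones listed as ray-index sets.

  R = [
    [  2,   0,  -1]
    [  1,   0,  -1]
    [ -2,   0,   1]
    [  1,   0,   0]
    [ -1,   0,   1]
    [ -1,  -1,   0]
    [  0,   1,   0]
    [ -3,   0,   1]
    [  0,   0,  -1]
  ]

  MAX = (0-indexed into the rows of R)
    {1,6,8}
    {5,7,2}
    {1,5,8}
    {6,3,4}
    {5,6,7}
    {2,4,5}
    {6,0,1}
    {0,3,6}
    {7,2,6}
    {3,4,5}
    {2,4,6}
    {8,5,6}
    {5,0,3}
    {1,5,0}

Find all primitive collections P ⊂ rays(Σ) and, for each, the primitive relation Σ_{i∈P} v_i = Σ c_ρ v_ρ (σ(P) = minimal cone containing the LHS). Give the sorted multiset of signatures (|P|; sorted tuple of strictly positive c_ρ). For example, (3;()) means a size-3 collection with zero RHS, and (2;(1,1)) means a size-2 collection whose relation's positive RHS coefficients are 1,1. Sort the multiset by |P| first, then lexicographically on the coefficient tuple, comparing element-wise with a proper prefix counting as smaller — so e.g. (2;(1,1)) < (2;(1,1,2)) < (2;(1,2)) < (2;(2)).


20 minimal non-faces of Δ(Σ) (on 9 rays):

  • {0,2}:  v_{0} + v_{2} = 0  →  sig = (2;())
  • {1,4}:  v_{1} + v_{4} = 0  →  sig = (2;())
  • {0,4}:  v_{0} + v_{4} = v_{3}  →  sig = (2;(1))
  • {1,3}:  v_{1} + v_{3} = v_{0}  →  sig = (2;(1))
  • {2,3}:  v_{2} + v_{3} = v_{4}  →  sig = (2;(1))
  • {3,7}:  v_{3} + v_{7} = v_{2}  →  sig = (2;(1))
  • {3,8}:  v_{3} + v_{8} = v_{1}  →  sig = (2;(1))
  • {0,7}:  v_{0} + v_{7} = v_{5} + v_{6}  →  sig = (2;(1,1))
  • {1,2}:  v_{1} + v_{2} = v_{5} + v_{6}  →  sig = (2;(1,1))
  • {4,8}:  v_{4} + v_{8} = v_{5} + v_{6}  →  sig = (2;(1,1))
  • {0,8}:  v_{0} + v_{8} = 2·v_{1}  →  sig = (2;(2))
  • {4,7}:  v_{4} + v_{7} = 2·v_{2}  →  sig = (2;(2))
  • {1,7}:  v_{1} + v_{7} = 2·v_{5} + 2·v_{6}  →  sig = (2;(2,2))
  • {2,8}:  v_{2} + v_{8} = 2·v_{5} + 2·v_{6}  →  sig = (2;(2,2))
  • {7,8}:  v_{7} + v_{8} = 3·v_{5} + 3·v_{6}  →  sig = (2;(3,3))
  • {3,5,6}:  v_{3} + v_{5} + v_{6} = 0  →  sig = (3;())
  • {0,5,6}:  v_{0} + v_{5} + v_{6} = v_{1}  →  sig = (3;(1))
  • {1,5,6}:  v_{1} + v_{5} + v_{6} = v_{8}  →  sig = (3;(1))
  • {2,5,6}:  v_{2} + v_{5} + v_{6} = v_{7}  →  sig = (3;(1))
  • {4,5,6}:  v_{4} + v_{5} + v_{6} = v_{2}  →  sig = (3;(1))

Hence PRS(X_Σ) =
[(2;()), (2;()), (2;(1)), (2;(1)), (2;(1)), (2;(1)), (2;(1)), (2;(1,1)), (2;(1,1)), (2;(1,1)), (2;(2)), (2;(2)), (2;(2,2)), (2;(2,2)), (2;(3,3)), (3;()), (3;(1)), (3;(1)), (3;(1)), (3;(1))]


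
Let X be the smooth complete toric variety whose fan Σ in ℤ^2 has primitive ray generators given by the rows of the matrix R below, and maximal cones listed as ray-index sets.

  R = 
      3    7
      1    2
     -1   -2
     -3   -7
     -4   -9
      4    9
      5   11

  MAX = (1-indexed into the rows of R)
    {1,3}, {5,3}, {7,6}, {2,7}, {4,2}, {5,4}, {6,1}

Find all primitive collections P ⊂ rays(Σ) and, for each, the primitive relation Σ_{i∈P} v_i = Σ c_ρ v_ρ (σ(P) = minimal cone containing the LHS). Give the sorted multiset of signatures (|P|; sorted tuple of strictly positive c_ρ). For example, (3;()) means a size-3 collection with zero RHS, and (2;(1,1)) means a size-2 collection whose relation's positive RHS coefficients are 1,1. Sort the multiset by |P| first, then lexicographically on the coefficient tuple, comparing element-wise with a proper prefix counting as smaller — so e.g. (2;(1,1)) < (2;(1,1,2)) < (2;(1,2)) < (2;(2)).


14 minimal non-faces of Δ(Σ) (on 7 rays):

  P={1,4}:  v_{1} + v_{4} = 0  ⟹  sig = (2;())
  P={2,3}:  v_{2} + v_{3} = 0  ⟹  sig = (2;())
  P={5,6}:  v_{5} + v_{6} = 0  ⟹  sig = (2;())
  P={1,2}:  v_{1} + v_{2} = v_{6}  ⟹  sig = (2;(1))
  P={1,5}:  v_{1} + v_{5} = v_{3}  ⟹  sig = (2;(1))
  P={2,5}:  v_{2} + v_{5} = v_{4}  ⟹  sig = (2;(1))
  P={2,6}:  v_{2} + v_{6} = v_{7}  ⟹  sig = (2;(1))
  P={3,4}:  v_{3} + v_{4} = v_{5}  ⟹  sig = (2;(1))
  P={3,6}:  v_{3} + v_{6} = v_{1}  ⟹  sig = (2;(1))
  P={3,7}:  v_{3} + v_{7} = v_{6}  ⟹  sig = (2;(1))
  P={4,6}:  v_{4} + v_{6} = v_{2}  ⟹  sig = (2;(1))
  P={5,7}:  v_{5} + v_{7} = v_{2}  ⟹  sig = (2;(1))
  P={1,7}:  v_{1} + v_{7} = 2·v_{6}  ⟹  sig = (2;(2))
  P={4,7}:  v_{4} + v_{7} = 2·v_{2}  ⟹  sig = (2;(2))

Signatures (|P|; sorted positive RHS coefficients), sorted:
    |P|=2: 14 collections, coeffs (), (), (), (1), (1), (1), (1), (1), (1), (1), (1), (1), (2), (2)


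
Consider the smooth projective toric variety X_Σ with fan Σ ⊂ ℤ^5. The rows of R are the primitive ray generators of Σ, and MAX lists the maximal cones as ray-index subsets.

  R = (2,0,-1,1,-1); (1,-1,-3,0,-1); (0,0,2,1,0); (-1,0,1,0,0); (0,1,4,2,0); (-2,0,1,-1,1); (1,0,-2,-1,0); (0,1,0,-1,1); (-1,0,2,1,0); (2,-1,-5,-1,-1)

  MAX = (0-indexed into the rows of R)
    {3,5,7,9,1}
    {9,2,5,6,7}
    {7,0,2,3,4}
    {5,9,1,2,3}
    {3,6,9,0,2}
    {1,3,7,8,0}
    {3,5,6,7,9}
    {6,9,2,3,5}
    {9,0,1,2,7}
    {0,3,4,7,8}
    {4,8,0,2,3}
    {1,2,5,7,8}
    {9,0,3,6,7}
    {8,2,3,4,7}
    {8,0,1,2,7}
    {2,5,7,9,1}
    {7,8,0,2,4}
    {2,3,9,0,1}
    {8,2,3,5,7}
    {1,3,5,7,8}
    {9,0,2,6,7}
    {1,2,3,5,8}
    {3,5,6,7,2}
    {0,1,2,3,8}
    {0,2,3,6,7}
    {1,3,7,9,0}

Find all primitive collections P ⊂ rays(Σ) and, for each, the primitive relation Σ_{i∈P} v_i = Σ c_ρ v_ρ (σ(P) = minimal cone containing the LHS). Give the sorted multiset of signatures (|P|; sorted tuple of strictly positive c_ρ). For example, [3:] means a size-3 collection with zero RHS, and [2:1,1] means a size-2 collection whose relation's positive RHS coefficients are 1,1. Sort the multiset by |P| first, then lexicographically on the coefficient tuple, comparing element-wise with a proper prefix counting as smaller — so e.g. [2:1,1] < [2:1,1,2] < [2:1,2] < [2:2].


11 minimal non-faces of Δ(Σ) (on 10 rays):

  P = {0,5}:  v_{0} + v_{5} = 0 — sig = [2:]
  P = {6,8}:  v_{6} + v_{8} = 0 — sig = [2:]
  P = {1,6}:  v_{1} + v_{6} = v_{9} — sig = [2:1]
  P = {4,9}:  v_{4} + v_{9} = v_{0} — sig = [2:1]
  P = {8,9}:  v_{8} + v_{9} = v_{1} — sig = [2:1]
  P = {1,4}:  v_{1} + v_{4} = v_{0} + v_{8} — sig = [2:1,1]
  P = {4,5}:  v_{4} + v_{5} = v_{2} + v_{3} + v_{7} + v_{8} — sig = [2:1,1,1,1]
  P = {4,6}:  v_{4} + v_{6} = v_{0} + v_{2} + v_{3} + v_{7} — sig = [2:1,1,1,1]
  P = {1,2,3,7}:  v_{1} + v_{2} + v_{3} + v_{7} = 0 — sig = [4:]
  P = {2,3,7,9}:  v_{2} + v_{3} + v_{7} + v_{9} = v_{6} — sig = [4:1]
  P = {0,2,3,7,8}:  v_{0} + v_{2} + v_{3} + v_{7} + v_{8} = v_{4} — sig = [5:1]

Hence PRS(X_Σ) =
    |P|=2: 8 collections, coeffs (), (), (1), (1), (1), (1,1), (1,1,1,1), (1,1,1,1)
    |P|=4: 2 collections, coeffs (), (1)
    |P|=5: 1 collection, coeffs (1)


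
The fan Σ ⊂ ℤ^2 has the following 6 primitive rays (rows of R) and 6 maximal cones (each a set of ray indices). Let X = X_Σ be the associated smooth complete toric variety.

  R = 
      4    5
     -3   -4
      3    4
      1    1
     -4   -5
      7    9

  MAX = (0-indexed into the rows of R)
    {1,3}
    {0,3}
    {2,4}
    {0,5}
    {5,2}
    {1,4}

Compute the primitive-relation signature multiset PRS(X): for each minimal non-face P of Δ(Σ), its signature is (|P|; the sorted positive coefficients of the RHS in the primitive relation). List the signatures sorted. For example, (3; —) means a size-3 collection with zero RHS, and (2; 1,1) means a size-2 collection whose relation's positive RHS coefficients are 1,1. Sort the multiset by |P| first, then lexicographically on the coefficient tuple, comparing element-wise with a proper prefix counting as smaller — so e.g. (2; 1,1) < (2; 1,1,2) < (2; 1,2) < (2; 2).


Primitive collections (9):

  {0,4}:  v_{0} + v_{4} = 0  so sig = (2; —)
  {1,2}:  v_{1} + v_{2} = 0  so sig = (2; —)
  {0,1}:  v_{0} + v_{1} = v_{3}  so sig = (2; 1)
  {0,2}:  v_{0} + v_{2} = v_{5}  so sig = (2; 1)
  {1,5}:  v_{1} + v_{5} = v_{0}  so sig = (2; 1)
  {2,3}:  v_{2} + v_{3} = v_{0}  so sig = (2; 1)
  {3,4}:  v_{3} + v_{4} = v_{1}  so sig = (2; 1)
  {4,5}:  v_{4} + v_{5} = v_{2}  so sig = (2; 1)
  {3,5}:  v_{3} + v_{5} = 2·v_{0}  so sig = (2; 2)

Hence PRS(X_Σ) =
    (2; —)
    (2; —)
    (2; 1)
    (2; 1)
    (2; 1)
    (2; 1)
    (2; 1)
    (2; 1)
    (2; 2)


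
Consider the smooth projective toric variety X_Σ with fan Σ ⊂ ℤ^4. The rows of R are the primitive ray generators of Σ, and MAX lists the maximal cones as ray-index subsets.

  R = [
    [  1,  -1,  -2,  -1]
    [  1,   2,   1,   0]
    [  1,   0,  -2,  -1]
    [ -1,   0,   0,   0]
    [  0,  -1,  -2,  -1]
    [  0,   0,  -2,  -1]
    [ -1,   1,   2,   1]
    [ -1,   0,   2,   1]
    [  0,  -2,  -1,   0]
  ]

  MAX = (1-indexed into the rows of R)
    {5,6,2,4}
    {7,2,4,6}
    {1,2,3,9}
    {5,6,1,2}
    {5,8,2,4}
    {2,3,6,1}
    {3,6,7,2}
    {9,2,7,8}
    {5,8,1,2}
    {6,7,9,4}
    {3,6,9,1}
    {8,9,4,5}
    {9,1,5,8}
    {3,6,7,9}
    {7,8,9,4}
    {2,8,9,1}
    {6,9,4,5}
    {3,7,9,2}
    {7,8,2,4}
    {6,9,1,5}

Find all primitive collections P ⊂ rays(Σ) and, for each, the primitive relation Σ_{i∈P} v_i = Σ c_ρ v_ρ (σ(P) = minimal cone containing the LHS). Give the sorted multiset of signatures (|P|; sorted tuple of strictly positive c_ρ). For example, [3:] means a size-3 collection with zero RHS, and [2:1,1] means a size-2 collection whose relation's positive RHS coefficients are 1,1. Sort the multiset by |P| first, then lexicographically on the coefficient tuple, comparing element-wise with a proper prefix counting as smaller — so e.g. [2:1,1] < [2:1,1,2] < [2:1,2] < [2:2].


Primitive collections (10):

  P={1,7}:  v_{1} + v_{7} = 0 — sig = [2:]
  P={3,8}:  v_{3} + v_{8} = 0 — sig = [2:]
  P={1,4}:  v_{1} + v_{4} = v_{5} — sig = [2:1]
  P={3,4}:  v_{3} + v_{4} = v_{6} — sig = [2:1]
  P={5,7}:  v_{5} + v_{7} = v_{4} — sig = [2:1]
  P={6,8}:  v_{6} + v_{8} = v_{4} — sig = [2:1]
  P={3,5}:  v_{3} + v_{5} = v_{1} + v_{6} — sig = [2:1,1]
  P={2,4,9}:  v_{2} + v_{4} + v_{9} = 0 — sig = [3:]
  P={2,5,9}:  v_{2} + v_{5} + v_{9} = v_{1} — sig = [3:1]
  P={2,6,9}:  v_{2} + v_{6} + v_{9} = v_{3} — sig = [3:1]

so the primitive-relation signature multiset is
    [2:]
    [2:]
    [2:1]
    [2:1]
    [2:1]
    [2:1]
    [2:1,1]
    [3:]
    [3:1]
    [3:1]


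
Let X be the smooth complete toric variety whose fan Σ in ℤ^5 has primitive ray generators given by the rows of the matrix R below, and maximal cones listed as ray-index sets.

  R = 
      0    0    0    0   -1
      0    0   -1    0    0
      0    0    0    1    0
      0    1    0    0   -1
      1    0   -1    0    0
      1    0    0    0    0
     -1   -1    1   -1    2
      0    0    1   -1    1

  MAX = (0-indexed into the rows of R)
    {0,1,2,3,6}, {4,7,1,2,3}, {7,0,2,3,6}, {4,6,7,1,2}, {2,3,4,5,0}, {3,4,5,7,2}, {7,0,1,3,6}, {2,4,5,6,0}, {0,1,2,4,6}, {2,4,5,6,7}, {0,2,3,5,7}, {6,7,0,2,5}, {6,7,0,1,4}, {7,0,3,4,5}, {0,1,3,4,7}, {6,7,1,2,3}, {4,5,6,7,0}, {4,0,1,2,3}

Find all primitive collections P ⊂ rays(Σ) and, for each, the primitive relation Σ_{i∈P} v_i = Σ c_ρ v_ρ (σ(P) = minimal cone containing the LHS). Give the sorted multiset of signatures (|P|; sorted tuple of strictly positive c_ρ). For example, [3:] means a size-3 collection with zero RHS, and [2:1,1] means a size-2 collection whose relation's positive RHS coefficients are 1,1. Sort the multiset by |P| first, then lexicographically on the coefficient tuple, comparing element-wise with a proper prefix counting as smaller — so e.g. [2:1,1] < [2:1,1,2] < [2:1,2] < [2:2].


Primitive collections (5):

  P = {1,5}:  v_{1} + v_{5} = v_{4}  ⟹  sig = [2:1]
  P = {3,5,6}:  v_{3} + v_{5} + v_{6} = v_{7}  ⟹  sig = [3:1]
  P = {3,4,6}:  v_{3} + v_{4} + v_{6} = v_{1} + v_{7}  ⟹  sig = [3:1,1]
  P = {0,1,2,7}:  v_{0} + v_{1} + v_{2} + v_{7} = 0  ⟹  sig = [4:]
  P = {0,2,4,7}:  v_{0} + v_{2} + v_{4} + v_{7} = v_{5}  ⟹  sig = [4:1]

so the primitive-relation signature multiset is
    [2:1]
    [3:1]
    [3:1,1]
    [4:]
    [4:1]


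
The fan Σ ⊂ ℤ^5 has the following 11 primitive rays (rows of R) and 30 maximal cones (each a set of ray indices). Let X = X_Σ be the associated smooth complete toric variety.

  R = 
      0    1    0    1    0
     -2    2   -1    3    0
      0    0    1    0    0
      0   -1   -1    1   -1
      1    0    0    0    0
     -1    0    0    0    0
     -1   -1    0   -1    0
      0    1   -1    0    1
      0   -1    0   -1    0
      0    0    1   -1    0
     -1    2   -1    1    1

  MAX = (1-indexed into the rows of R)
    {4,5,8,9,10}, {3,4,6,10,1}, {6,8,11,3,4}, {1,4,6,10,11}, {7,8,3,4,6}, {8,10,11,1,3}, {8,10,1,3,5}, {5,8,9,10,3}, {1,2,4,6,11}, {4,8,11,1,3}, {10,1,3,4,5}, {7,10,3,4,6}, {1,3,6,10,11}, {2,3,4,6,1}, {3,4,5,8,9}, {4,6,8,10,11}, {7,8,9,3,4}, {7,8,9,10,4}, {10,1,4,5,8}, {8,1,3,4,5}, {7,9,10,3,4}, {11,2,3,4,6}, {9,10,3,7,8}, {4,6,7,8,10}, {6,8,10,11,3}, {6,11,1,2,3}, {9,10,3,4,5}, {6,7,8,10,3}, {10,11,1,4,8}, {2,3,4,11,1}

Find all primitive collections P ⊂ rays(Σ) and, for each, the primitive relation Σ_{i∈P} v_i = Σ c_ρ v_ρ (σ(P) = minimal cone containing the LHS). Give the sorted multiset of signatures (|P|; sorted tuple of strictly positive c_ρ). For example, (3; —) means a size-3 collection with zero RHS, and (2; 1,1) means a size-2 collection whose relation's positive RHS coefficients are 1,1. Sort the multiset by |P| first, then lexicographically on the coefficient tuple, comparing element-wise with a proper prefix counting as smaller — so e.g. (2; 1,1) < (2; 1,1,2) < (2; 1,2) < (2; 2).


Primitive collections (17):

  P={1,9}:  v_{1} + v_{9} = 0  ⟹  sig = (2; —)
  P={5,6}:  v_{5} + v_{6} = 0  ⟹  sig = (2; —)
  P={1,7}:  v_{1} + v_{7} = v_{6}  ⟹  sig = (2; 1)
  P={5,7}:  v_{5} + v_{7} = v_{9}  ⟹  sig = (2; 1)
  P={6,9}:  v_{6} + v_{9} = v_{7}  ⟹  sig = (2; 1)
  P={5,11}:  v_{5} + v_{11} = v_{1} + v_{8}  ⟹  sig = (2; 1,1)
  P={9,11}:  v_{9} + v_{11} = v_{6} + v_{8}  ⟹  sig = (2; 1,1)
  P={2,5}:  v_{2} + v_{5} = v_{1} + v_{3} + v_{4} + v_{11}  ⟹  sig = (2; 1,1,1,1)
  P={2,9}:  v_{2} + v_{9} = v_{3} + v_{4} + v_{6} + v_{11}  ⟹  sig = (2; 1,1,1,1)
  P={2,7}:  v_{2} + v_{7} = v_{3} + v_{4} + 2·v_{6} + v_{11}  ⟹  sig = (2; 1,1,1,2)
  P={2,8}:  v_{2} + v_{8} = v_{3} + v_{4} + 2·v_{11}  ⟹  sig = (2; 1,1,2)
  P={7,11}:  v_{7} + v_{11} = 2·v_{6} + v_{8}  ⟹  sig = (2; 1,2)
  P={2,10}:  v_{2} + v_{10} = 2·v_{1} + 2·v_{6}  ⟹  sig = (2; 2,2)
  P={1,6,8}:  v_{1} + v_{6} + v_{8} = v_{11}  ⟹  sig = (3; 1)
  P={3,4,8,10}:  v_{3} + v_{4} + v_{8} + v_{10} = 0  ⟹  sig = (4; —)
  P={3,4,10,11}:  v_{3} + v_{4} + v_{10} + v_{11} = v_{1} + v_{6}  ⟹  sig = (4; 1,1)
  P={1,3,4,6,11}:  v_{1} + v_{3} + v_{4} + v_{6} + v_{11} = v_{2}  ⟹  sig = (5; 1)

Hence PRS(X_Σ) =
[(2; —), (2; —), (2; 1), (2; 1), (2; 1), (2; 1,1), (2; 1,1), (2; 1,1,1,1), (2; 1,1,1,1), (2; 1,1,1,2), (2; 1,1,2), (2; 1,2), (2; 2,2), (3; 1), (4; —), (4; 1,1), (5; 1)]


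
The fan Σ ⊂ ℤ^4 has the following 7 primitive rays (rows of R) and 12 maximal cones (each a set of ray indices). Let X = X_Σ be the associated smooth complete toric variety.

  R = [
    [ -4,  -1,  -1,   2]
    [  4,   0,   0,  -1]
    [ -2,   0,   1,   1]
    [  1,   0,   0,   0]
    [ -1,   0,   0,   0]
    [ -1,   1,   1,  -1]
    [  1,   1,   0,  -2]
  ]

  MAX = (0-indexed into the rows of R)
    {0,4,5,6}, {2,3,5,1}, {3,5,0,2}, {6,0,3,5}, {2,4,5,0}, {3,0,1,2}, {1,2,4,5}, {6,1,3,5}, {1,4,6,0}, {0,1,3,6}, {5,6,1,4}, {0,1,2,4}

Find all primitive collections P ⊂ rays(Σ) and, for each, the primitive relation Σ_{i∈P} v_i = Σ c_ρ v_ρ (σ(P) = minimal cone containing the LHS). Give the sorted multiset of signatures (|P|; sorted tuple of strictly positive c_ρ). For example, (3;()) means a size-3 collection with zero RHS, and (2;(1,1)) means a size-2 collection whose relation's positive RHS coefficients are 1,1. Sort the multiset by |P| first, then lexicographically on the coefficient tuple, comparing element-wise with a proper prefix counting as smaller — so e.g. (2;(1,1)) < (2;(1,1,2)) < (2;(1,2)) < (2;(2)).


Primitive collections (3):

  P = {3,4}:  v_{3} + v_{4} = 0  so sig = (2;())
  P = {2,6}:  v_{2} + v_{6} = v_{5}  so sig = (2;(1))
  P = {0,1,5}:  v_{0} + v_{1} + v_{5} = v_{4}  so sig = (3;(1))

so the primitive-relation signature multiset is
    |P|=2: 2 collections, coeffs (), (1)
    |P|=3: 1 collection, coeffs (1)


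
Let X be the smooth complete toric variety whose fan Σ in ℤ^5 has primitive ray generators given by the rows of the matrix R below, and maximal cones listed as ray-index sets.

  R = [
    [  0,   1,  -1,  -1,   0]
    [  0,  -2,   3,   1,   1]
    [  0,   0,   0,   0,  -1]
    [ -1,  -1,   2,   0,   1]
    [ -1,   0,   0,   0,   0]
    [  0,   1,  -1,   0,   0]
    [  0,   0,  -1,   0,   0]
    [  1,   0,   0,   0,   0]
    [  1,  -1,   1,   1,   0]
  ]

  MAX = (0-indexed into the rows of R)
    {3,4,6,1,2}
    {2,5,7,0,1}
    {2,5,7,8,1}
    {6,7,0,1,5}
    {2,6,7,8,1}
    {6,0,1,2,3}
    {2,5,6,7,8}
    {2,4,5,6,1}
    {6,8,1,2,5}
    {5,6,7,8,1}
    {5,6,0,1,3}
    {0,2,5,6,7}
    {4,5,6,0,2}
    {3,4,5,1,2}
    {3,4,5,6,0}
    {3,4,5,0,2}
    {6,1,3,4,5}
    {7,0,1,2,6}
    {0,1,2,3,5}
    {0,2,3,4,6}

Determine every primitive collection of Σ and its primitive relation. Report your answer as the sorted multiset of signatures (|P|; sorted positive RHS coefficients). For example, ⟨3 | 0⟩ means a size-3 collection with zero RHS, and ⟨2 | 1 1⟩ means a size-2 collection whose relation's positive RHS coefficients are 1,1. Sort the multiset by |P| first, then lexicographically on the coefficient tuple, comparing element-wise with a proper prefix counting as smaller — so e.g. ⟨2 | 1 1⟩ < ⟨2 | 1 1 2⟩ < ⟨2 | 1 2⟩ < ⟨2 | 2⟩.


9 minimal non-faces of Δ(Σ) (on 9 rays):

  P = {4,7}:  v_{4} + v_{7} = 0 ; sig = ⟨2 | 0⟩
  P = {0,8}:  v_{0} + v_{8} = v_{7} ; sig = ⟨2 | 1⟩
  P = {3,8}:  v_{3} + v_{8} = v_{1} ; sig = ⟨2 | 1⟩
  P = {3,7}:  v_{3} + v_{7} = v_{0} + v_{1} ; sig = ⟨2 | 1 1⟩
  P = {4,8}:  v_{4} + v_{8} = v_{1} + v_{2} + v_{5} + v_{6} ; sig = ⟨2 | 1 1 1 1⟩
  P = {0,1,4}:  v_{0} + v_{1} + v_{4} = v_{3} ; sig = ⟨3 | 1⟩
  P = {2,3,5,6}:  v_{2} + v_{3} + v_{5} + v_{6} = v_{4} ; sig = ⟨4 | 1⟩
  P = {0,1,2,5,6}:  v_{0} + v_{1} + v_{2} + v_{5} + v_{6} = 0 ; sig = ⟨5 | 0⟩
  P = {1,2,5,6,7}:  v_{1} + v_{2} + v_{5} + v_{6} + v_{7} = v_{8} ; sig = ⟨5 | 1⟩

Hence PRS(X_Σ) =
    |P|=2: 5 collections, coeffs (), (1), (1), (1,1), (1,1,1,1)
    |P|=3: 1 collection, coeffs (1)
    |P|=4: 1 collection, coeffs (1)
    |P|=5: 2 collections, coeffs (), (1)


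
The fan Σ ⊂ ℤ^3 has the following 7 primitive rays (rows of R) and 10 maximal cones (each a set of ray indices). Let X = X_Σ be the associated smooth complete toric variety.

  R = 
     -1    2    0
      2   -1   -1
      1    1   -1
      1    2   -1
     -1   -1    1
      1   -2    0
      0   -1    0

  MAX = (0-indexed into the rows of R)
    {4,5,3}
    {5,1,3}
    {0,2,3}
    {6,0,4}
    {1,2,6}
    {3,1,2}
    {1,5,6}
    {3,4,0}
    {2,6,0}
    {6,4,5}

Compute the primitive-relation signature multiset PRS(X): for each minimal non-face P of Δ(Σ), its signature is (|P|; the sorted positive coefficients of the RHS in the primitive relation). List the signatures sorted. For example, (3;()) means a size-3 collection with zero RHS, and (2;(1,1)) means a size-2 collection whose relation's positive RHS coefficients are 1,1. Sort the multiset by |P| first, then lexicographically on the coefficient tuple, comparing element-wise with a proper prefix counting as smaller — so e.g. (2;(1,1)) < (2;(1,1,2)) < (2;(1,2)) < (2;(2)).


Minimal non-faces — 6 found among 7 rays, 10 max cones:

  {0,5}:  v_{0} + v_{5} = 0 — sig = (2;())
  {2,4}:  v_{2} + v_{4} = 0 — sig = (2;())
  {0,1}:  v_{0} + v_{1} = v_{2} — sig = (2;(1))
  {1,4}:  v_{1} + v_{4} = v_{5} — sig = (2;(1))
  {2,5}:  v_{2} + v_{5} = v_{1} — sig = (2;(1))
  {3,6}:  v_{3} + v_{6} = v_{2} — sig = (2;(1))

Hence PRS(X_Σ) =
{ (2;()) ×2,  (2;(1)) ×4 }


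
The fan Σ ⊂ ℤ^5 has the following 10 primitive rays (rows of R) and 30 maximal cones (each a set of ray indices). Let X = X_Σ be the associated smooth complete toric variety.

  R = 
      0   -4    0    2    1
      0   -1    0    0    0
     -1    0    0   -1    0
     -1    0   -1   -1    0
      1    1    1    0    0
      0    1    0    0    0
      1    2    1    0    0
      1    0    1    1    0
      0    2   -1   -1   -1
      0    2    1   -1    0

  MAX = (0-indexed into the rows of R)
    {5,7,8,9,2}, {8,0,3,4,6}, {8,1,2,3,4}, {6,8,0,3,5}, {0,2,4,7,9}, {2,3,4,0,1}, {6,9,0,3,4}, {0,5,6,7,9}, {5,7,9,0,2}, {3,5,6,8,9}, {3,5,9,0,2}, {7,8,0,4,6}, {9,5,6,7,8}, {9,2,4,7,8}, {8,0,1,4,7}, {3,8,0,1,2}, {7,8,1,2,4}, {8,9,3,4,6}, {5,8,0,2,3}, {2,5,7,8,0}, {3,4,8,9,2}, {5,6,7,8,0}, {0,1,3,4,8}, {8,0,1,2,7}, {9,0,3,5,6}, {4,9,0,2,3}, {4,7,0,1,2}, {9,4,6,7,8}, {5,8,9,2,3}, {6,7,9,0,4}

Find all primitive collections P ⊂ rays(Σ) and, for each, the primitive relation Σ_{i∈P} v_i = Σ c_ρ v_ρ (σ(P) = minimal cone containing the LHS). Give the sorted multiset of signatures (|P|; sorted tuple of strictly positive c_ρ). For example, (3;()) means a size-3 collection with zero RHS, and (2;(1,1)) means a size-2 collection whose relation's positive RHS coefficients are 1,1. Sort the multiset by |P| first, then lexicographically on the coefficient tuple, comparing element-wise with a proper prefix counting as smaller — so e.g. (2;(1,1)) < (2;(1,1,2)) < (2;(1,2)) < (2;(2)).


8 collections generate NE(X_Σ); each relation:

  • {1,5}:  v_{1} + v_{5} = 0  ⇒ sig = (2;())
  • {3,7}:  v_{3} + v_{7} = 0  ⇒ sig = (2;())
  • {1,6}:  v_{1} + v_{6} = v_{4}  ⇒ sig = (2;(1))
  • {2,6}:  v_{2} + v_{6} = v_{9}  ⇒ sig = (2;(1))
  • {4,5}:  v_{4} + v_{5} = v_{6}  ⇒ sig = (2;(1))
  • {1,9}:  v_{1} + v_{9} = v_{2} + v_{4}  ⇒ sig = (2;(1,1))
  • {0,8,9}:  v_{0} + v_{8} + v_{9} = 0  ⇒ sig = (3;())
  • {0,2,4,8}:  v_{0} + v_{2} + v_{4} + v_{8} = v_{1}  ⇒ sig = (4;(1))

Hence PRS(X_Σ) =
[(2;()), (2;()), (2;(1)), (2;(1)), (2;(1)), (2;(1,1)), (3;()), (4;(1))]


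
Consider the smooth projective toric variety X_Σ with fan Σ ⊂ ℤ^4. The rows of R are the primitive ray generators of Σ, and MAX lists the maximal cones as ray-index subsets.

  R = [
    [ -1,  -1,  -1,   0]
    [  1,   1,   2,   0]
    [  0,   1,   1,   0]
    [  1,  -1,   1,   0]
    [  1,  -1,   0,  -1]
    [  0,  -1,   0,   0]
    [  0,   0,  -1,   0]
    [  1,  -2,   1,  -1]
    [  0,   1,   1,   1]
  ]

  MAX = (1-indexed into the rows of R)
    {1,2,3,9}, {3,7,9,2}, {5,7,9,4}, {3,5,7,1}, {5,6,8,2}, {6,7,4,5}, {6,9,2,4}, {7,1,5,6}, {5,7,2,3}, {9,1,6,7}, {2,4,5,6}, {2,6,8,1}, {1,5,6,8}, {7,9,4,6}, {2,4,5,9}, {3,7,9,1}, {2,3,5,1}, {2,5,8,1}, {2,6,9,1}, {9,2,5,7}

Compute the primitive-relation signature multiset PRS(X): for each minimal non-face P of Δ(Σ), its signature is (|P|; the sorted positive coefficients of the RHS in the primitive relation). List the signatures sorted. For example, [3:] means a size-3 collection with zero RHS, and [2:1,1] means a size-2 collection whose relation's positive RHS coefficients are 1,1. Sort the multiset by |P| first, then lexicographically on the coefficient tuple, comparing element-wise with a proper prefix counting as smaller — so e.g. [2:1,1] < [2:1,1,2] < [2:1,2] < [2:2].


Δ(Σ) — 9 vertices, 14 min non-faces:

  {3,4}:  v_{3} + v_{4} = v_{2} + v_{6}  so sig = [2:1,1]
  {3,6}:  v_{3} + v_{6} = v_{1} + v_{2}  so sig = [2:1,1]
  {7,8}:  v_{7} + v_{8} = v_{5} + v_{6}  so sig = [2:1,1]
  {4,8}:  v_{4} + v_{8} = v_{2} + v_{5} + 3·v_{6}  so sig = [2:1,1,3]
  {8,9}:  v_{8} + v_{9} = v_{2} + 2·v_{6}  so sig = [2:1,2]
  {3,8}:  v_{3} + v_{8} = 2·v_{1} + 2·v_{2} + v_{5}  so sig = [2:1,2,2]
  {1,4}:  v_{1} + v_{4} = 2·v_{6}  so sig = [2:2]
  {1,2,7}:  v_{1} + v_{2} + v_{7} = 0  so sig = [3:]
  {1,5,9}:  v_{1} + v_{5} + v_{9} = v_{6}  so sig = [3:1]
  {3,5,9}:  v_{3} + v_{5} + v_{9} = v_{2}  so sig = [3:1]
  {5,6,9}:  v_{5} + v_{6} + v_{9} = v_{4}  so sig = [3:1]
  {2,6,7}:  v_{2} + v_{6} + v_{7} = v_{5} + v_{9}  so sig = [3:1,1]
  {2,4,7}:  v_{2} + v_{4} + v_{7} = 2·v_{5} + 2·v_{9}  so sig = [3:2,2]
  {1,2,5,6}:  v_{1} + v_{2} + v_{5} + v_{6} = v_{8}  so sig = [4:1]

Hence PRS(X_Σ) =
[[2:1,1], [2:1,1], [2:1,1], [2:1,1,3], [2:1,2], [2:1,2,2], [2:2], [3:], [3:1], [3:1], [3:1], [3:1,1], [3:2,2], [4:1]]


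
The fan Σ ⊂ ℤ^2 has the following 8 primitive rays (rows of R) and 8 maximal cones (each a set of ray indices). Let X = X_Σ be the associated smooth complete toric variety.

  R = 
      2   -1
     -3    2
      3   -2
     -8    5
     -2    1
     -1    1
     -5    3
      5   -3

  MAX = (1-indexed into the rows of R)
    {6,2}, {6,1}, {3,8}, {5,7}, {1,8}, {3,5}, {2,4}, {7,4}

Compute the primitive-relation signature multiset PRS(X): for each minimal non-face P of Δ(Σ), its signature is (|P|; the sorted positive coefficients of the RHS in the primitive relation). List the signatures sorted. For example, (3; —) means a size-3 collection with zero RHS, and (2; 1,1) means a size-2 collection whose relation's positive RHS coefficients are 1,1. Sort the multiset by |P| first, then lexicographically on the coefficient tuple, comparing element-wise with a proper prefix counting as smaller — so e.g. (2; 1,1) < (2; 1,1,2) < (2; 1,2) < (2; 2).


Δ(Σ) — 8 vertices, 20 min non-faces:

  {1,5}:  v_{1} + v_{5} = 0  →  sig = (2; —)
  {2,3}:  v_{2} + v_{3} = 0  →  sig = (2; —)
  {7,8}:  v_{7} + v_{8} = 0  →  sig = (2; —)
  {1,2}:  v_{1} + v_{2} = v_{6}  →  sig = (2; 1)
  {1,3}:  v_{1} + v_{3} = v_{8}  →  sig = (2; 1)
  {1,7}:  v_{1} + v_{7} = v_{2}  →  sig = (2; 1)
  {2,5}:  v_{2} + v_{5} = v_{7}  →  sig = (2; 1)
  {2,7}:  v_{2} + v_{7} = v_{4}  →  sig = (2; 1)
  {2,8}:  v_{2} + v_{8} = v_{1}  →  sig = (2; 1)
  {3,4}:  v_{3} + v_{4} = v_{7}  →  sig = (2; 1)
  {3,6}:  v_{3} + v_{6} = v_{1}  →  sig = (2; 1)
  {3,7}:  v_{3} + v_{7} = v_{5}  →  sig = (2; 1)
  {4,8}:  v_{4} + v_{8} = v_{2}  →  sig = (2; 1)
  {5,6}:  v_{5} + v_{6} = v_{2}  →  sig = (2; 1)
  {5,8}:  v_{5} + v_{8} = v_{3}  →  sig = (2; 1)
  {1,4}:  v_{1} + v_{4} = 2·v_{2}  →  sig = (2; 2)
  {4,5}:  v_{4} + v_{5} = 2·v_{7}  →  sig = (2; 2)
  {6,7}:  v_{6} + v_{7} = 2·v_{2}  →  sig = (2; 2)
  {6,8}:  v_{6} + v_{8} = 2·v_{1}  →  sig = (2; 2)
  {4,6}:  v_{4} + v_{6} = 3·v_{2}  →  sig = (2; 3)

Signatures (|P|; sorted positive RHS coefficients), sorted:
    (2; —)
    (2; —)
    (2; —)
    (2; 1)
    (2; 1)
    (2; 1)
    (2; 1)
    (2; 1)
    (2; 1)
    (2; 1)
    (2; 1)
    (2; 1)
    (2; 1)
    (2; 1)
    (2; 1)
    (2; 2)
    (2; 2)
    (2; 2)
    (2; 2)
    (2; 3)
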